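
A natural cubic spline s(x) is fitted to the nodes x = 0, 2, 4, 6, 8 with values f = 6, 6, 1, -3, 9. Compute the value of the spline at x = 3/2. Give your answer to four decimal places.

6.3691

Write m_i for s''(x_i). With h_i = 2, 2, 2, 2 and divided differences Δ_i = 0, -5/2, -2, 6, the continuity of s' gives the tridiagonal system
  2·m_0 + 8·m_1 + 2·m_2 = 6(Δ_1 - Δ_0) = -15
  2·m_1 + 8·m_2 + 2·m_3 = 6(Δ_2 - Δ_1) = 3
  2·m_2 + 8·m_3 + 2·m_4 = 6(Δ_3 - Δ_2) = 48
Natural end conditions: m_0 = m_4 = 0.
Hence m_0 = 0, m_1 = -27/16, m_2 = -3/4, m_3 = 99/16, m_4 = 0.
On [0, 2], s(x) = 6 + 9/16·x + 0·x² - 9/64·x³.
With x = 3/2: s(3/2) = 3261/512.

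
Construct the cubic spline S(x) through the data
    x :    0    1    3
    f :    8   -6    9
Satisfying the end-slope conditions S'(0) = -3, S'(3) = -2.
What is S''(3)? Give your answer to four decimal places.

-35.4167

Put σ_i = S'' at the i-th knot. Here h = (1, 2) and Δ = (-14, 15/2), so the interior equations h_(i-1)·σ_(i-1) + 2(h_(i-1)+h_i)·σ_i + h_i·σ_(i+1) = 6(Δ_i − Δ_(i-1)) read
  1·σ_0 + 6·σ_1 + 2·σ_2 = 6(Δ_1 - Δ_0) = 129
Clamped end conditions give two more equations: 2h_0·σ_0 + h_0·σ_1 = 6(Δ_0 - S'(0)) = -66 and h_1·σ_1 + 2h_1·σ_2 = 6(S'(3) - Δ_1) = -57.
Hence σ_0 = -325/6, σ_1 = 127/3, σ_2 = -425/12.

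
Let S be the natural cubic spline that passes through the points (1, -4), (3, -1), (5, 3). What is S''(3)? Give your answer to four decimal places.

0.3750

Put m_i = S'' at the i-th knot. Here h = (2, 2) and Δ = (3/2, 2), so the interior equations h_(i-1)·m_(i-1) + 2(h_(i-1)+h_i)·m_i + h_i·m_(i+1) = 6(Δ_i − Δ_(i-1)) read
  2·m_0 + 8·m_1 + 2·m_2 = 6(Δ_1 - Δ_0) = 3
Natural end conditions: m_0 = m_2 = 0.
Hence m_0 = 0, m_1 = 3/8, m_2 = 0.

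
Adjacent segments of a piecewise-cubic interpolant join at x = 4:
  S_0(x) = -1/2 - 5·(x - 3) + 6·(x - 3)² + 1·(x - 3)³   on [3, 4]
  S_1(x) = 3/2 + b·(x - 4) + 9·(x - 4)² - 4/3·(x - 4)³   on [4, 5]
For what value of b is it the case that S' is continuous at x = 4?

10

S_0'(x) = -5 + 12·(x - 3) + 3·(x - 3)², so S_0'(4) = 10. On the right, S_1'(4) = b, so b = 10.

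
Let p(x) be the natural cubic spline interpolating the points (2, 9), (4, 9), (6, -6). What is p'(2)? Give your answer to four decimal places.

1.8750

Write σ_i for p''(x_i). With h_i = 2, 2 and divided differences Δ_i = 0, -15/2, the continuity of p' gives the tridiagonal system
  2·σ_0 + 8·σ_1 + 2·σ_2 = 6(Δ_1 - Δ_0) = -45
Natural end conditions: σ_0 = σ_2 = 0.
Forward elimination and back-substitution give σ_0 = 0, σ_1 = -45/8, σ_2 = 0.
On [2, 4], p'(x) = b_0 + 2c_0·(x - 2) + 3d_0·(x - 2)² with b_0 = Δ_0 - h_0(2σ_0 + σ_1)/6 = 15/8, c_0 = σ_0/2 = 0, d_0 = (σ_1 - σ_0)/(6h_0) = -15/32. So p'(2) = 15/8.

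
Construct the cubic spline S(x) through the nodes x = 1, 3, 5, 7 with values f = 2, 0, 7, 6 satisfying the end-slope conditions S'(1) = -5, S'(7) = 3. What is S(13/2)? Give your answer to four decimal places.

5.3844

Write M_i for S''(x_i). With h_i = 2, 2, 2 and divided differences Δ_i = -1, 7/2, -1/2, the continuity of S' gives the tridiagonal system
  2·M_0 + 8·M_1 + 2·M_2 = 6(Δ_1 - Δ_0) = 27
  2·M_1 + 8·M_2 + 2·M_3 = 6(Δ_2 - Δ_1) = -24
Clamped end conditions give two more equations: 2h_0·M_0 + h_0·M_1 = 6(Δ_0 - S'(1)) = 24 and h_2·M_2 + 2h_2·M_3 = 6(S'(7) - Δ_2) = 21.
Solving the tridiagonal system: M_0 = 61/15, M_1 = 58/15, M_2 = -181/30, M_3 = 124/15.
On [5, 7], S(x) = 7 + 23/30·(x - 5) - 181/60·(x - 5)² + 143/120·(x - 5)³.
With (x - 5) = 3/2: S(13/2) = 1723/320.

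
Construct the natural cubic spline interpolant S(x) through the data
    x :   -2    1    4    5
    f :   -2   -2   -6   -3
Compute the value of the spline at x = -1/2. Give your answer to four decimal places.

-1.0819

With σ_i denoting the second derivative at x_i, h_i = 3, 3, 1, and Δ_i = (y_(i+1) − y_i)/h_i = 0, -4/3, 3:
  3·σ_0 + 12·σ_1 + 3·σ_2 = 6(Δ_1 - Δ_0) = -8
  3·σ_1 + 8·σ_2 + 1·σ_3 = 6(Δ_2 - Δ_1) = 26
Natural end conditions: σ_0 = σ_3 = 0.
Solving the tridiagonal system: σ_0 = 0, σ_1 = -142/87, σ_2 = 112/29, σ_3 = 0.
On [-2, 1], S(x) = -2 + 71/87·(x + 2) + 0·(x + 2)² - 71/783·(x + 2)³.
With (x + 2) = 3/2: S(-1/2) = -251/232.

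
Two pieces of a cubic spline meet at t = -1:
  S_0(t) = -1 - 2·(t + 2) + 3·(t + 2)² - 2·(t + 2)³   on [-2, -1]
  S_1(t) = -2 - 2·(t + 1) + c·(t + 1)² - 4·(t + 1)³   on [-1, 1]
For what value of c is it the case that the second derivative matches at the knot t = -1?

S_0''(t) = 6 - 12·(t + 2), so S_0''(-1) = -6. On the right, S_1''(-1) = 2c, so c = -3.

-3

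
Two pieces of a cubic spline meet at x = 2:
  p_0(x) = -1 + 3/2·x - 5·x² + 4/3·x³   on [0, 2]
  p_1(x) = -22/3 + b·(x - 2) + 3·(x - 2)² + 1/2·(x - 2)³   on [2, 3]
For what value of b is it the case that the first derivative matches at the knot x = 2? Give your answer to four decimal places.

-2.5000

p_0'(x) = 3/2 - 10·x + 4·x², so p_0'(2) = -5/2. On the right, p_1'(2) = b, so b = -5/2.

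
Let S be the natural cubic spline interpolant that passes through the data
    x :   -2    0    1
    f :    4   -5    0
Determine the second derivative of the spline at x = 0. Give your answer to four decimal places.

With σ_i denoting the second derivative at x_i, h_i = 2, 1, and Δ_i = (y_(i+1) − y_i)/h_i = -9/2, 5:
  2·σ_0 + 6·σ_1 + 1·σ_2 = 6(Δ_1 - Δ_0) = 57
Natural end conditions: σ_0 = σ_2 = 0.
Hence σ_0 = 0, σ_1 = 19/2, σ_2 = 0.

9.5000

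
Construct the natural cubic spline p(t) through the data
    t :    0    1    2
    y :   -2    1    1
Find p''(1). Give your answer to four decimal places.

-4.5000

Let M_i = p''(x_i). Step sizes h_i = 1, 1; slopes of the chords Δ_i = (y_(i+1) - y_i)/h_i = 3, 0.
  1·M_0 + 4·M_1 + 1·M_2 = 6(Δ_1 - Δ_0) = -18
Natural end conditions: M_0 = M_2 = 0.
Solving: M_0 = 0, M_1 = -9/2, M_2 = 0.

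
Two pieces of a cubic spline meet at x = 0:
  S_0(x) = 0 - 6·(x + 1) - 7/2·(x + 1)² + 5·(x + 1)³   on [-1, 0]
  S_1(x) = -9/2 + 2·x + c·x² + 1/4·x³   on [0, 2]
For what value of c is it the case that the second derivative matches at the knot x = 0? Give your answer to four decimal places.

11.5000

S_0''(x) = -7 + 30·(x + 1), so S_0''(0) = 23. On the right, S_1''(0) = 2c, so c = 23/2.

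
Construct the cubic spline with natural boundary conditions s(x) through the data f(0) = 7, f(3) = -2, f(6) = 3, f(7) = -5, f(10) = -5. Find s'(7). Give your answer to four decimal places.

Let m_i = s''(x_i). Step sizes h_i = 3, 3, 1, 3; slopes of the chords Δ_i = (y_(i+1) - y_i)/h_i = -3, 5/3, -8, 0.
  3·m_0 + 12·m_1 + 3·m_2 = 6(Δ_1 - Δ_0) = 28
  3·m_1 + 8·m_2 + 1·m_3 = 6(Δ_2 - Δ_1) = -58
  1·m_2 + 8·m_3 + 3·m_4 = 6(Δ_3 - Δ_2) = 48
Natural end conditions: m_0 = m_4 = 0.
Forward elimination and back-substitution give m_0 = 0, m_1 = 275/57, m_2 = -568/57, m_3 = 413/57, m_4 = 0.
On [7, 10], s'(x) = b_3 + 2c_3·(x - 7) + 3d_3·(x - 7)² with b_3 = Δ_3 - h_3(2m_3 + m_4)/6 = -413/57, c_3 = m_3/2 = 413/114, d_3 = (m_4 - m_3)/(6h_3) = -413/1026. So s'(7) = -413/57.

-7.2456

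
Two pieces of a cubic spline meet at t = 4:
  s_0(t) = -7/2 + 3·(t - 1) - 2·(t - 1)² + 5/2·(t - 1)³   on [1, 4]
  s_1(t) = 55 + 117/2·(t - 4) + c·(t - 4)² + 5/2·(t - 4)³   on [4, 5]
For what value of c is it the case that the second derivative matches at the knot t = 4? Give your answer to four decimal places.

s_0''(t) = -4 + 15·(t - 1), so s_0''(4) = 41. On the right, s_1''(4) = 2c, so c = 41/2.

20.5000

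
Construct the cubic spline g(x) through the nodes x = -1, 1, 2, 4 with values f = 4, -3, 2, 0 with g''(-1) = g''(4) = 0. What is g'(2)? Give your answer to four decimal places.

Put m_i = g'' at the i-th knot. Here h = (2, 1, 2) and Δ = (-7/2, 5, -1), so the interior equations h_(i-1)·m_(i-1) + 2(h_(i-1)+h_i)·m_i + h_i·m_(i+1) = 6(Δ_i − Δ_(i-1)) read
  2·m_0 + 6·m_1 + 1·m_2 = 6(Δ_1 - Δ_0) = 51
  1·m_1 + 6·m_2 + 2·m_3 = 6(Δ_2 - Δ_1) = -36
Natural end conditions: m_0 = m_3 = 0.
Hence m_0 = 0, m_1 = 342/35, m_2 = -267/35, m_3 = 0.
On [2, 4], g'(x) = b_2 + 2c_2·(x - 2) + 3d_2·(x - 2)² with b_2 = Δ_2 - h_2(2m_2 + m_3)/6 = 143/35, c_2 = m_2/2 = -267/70, d_2 = (m_3 - m_2)/(6h_2) = 89/140. So g'(2) = 143/35.

4.0857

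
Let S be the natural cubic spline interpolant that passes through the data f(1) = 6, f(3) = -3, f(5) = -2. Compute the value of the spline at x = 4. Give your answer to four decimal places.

Let m_i = S''(x_i). Step sizes h_i = 2, 2; slopes of the chords Δ_i = (y_(i+1) - y_i)/h_i = -9/2, 1/2.
  2·m_0 + 8·m_1 + 2·m_2 = 6(Δ_1 - Δ_0) = 30
Natural end conditions: m_0 = m_2 = 0.
Solving: m_0 = 0, m_1 = 15/4, m_2 = 0.
On [3, 5], S(x) = -3 - 2·(x - 3) + 15/8·(x - 3)² - 5/16·(x - 3)³.
With (x - 3) = 1: S(4) = -55/16.

-3.4375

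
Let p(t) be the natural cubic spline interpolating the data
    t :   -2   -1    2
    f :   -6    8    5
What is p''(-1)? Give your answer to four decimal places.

-11.2500

With M_i denoting the second derivative at x_i, h_i = 1, 3, and Δ_i = (y_(i+1) − y_i)/h_i = 14, -1:
  1·M_0 + 8·M_1 + 3·M_2 = 6(Δ_1 - Δ_0) = -90
Natural end conditions: M_0 = M_2 = 0.
Solving: M_0 = 0, M_1 = -45/4, M_2 = 0.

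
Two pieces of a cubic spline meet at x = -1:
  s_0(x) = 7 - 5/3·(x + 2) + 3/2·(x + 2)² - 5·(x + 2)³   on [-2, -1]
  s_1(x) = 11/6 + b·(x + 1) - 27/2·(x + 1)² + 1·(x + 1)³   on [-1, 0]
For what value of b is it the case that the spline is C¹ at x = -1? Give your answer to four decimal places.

-13.6667

s_0'(x) = -5/3 + 3·(x + 2) - 15·(x + 2)², so s_0'(-1) = -41/3. On the right, s_1'(-1) = b, so b = -41/3.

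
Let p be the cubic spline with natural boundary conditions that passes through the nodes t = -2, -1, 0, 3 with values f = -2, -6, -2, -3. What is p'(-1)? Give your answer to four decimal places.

With M_i denoting the second derivative at x_i, h_i = 1, 1, 3, and Δ_i = (y_(i+1) − y_i)/h_i = -4, 4, -1/3:
  1·M_0 + 4·M_1 + 1·M_2 = 6(Δ_1 - Δ_0) = 48
  1·M_1 + 8·M_2 + 3·M_3 = 6(Δ_2 - Δ_1) = -26
Natural end conditions: M_0 = M_3 = 0.
Forward elimination and back-substitution give M_0 = 0, M_1 = 410/31, M_2 = -152/31, M_3 = 0.
On [-1, 0], p'(t) = b_1 + 2c_1·(t + 1) + 3d_1·(t + 1)² with b_1 = Δ_1 - h_1(2M_1 + M_2)/6 = 38/93, c_1 = M_1/2 = 205/31, d_1 = (M_2 - M_1)/(6h_1) = -281/93. So p'(-1) = 38/93.

0.4086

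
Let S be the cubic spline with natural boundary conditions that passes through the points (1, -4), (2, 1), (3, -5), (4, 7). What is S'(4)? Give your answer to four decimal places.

With M_i denoting the second derivative at x_i, h_i = 1, 1, 1, and Δ_i = (y_(i+1) − y_i)/h_i = 5, -6, 12:
  1·M_0 + 4·M_1 + 1·M_2 = 6(Δ_1 - Δ_0) = -66
  1·M_1 + 4·M_2 + 1·M_3 = 6(Δ_2 - Δ_1) = 108
Natural end conditions: M_0 = M_3 = 0.
Solving the tridiagonal system: M_0 = 0, M_1 = -124/5, M_2 = 166/5, M_3 = 0.
On [3, 4], S'(x) = b_2 + 2c_2·(x - 3) + 3d_2·(x - 3)² with b_2 = Δ_2 - h_2(2M_2 + M_3)/6 = 14/15, c_2 = M_2/2 = 83/5, d_2 = (M_3 - M_2)/(6h_2) = -83/15. So S'(4) = 263/15.

17.5333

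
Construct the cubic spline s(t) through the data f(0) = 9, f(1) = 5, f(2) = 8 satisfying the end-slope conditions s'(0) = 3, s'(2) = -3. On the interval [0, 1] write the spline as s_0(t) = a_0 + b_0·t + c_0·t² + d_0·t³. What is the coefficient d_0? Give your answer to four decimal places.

10.2500

Put m_i = s'' at the i-th knot. Here h = (1, 1) and Δ = (-4, 3), so the interior equations h_(i-1)·m_(i-1) + 2(h_(i-1)+h_i)·m_i + h_i·m_(i+1) = 6(Δ_i − Δ_(i-1)) read
  1·m_0 + 4·m_1 + 1·m_2 = 6(Δ_1 - Δ_0) = 42
Clamped end conditions give two more equations: 2h_0·m_0 + h_0·m_1 = 6(Δ_0 - s'(0)) = -42 and h_1·m_1 + 2h_1·m_2 = 6(s'(2) - Δ_1) = -36.
Hence m_0 = -69/2, m_1 = 27, m_2 = -63/2.
On [0, 1], with s_0(t) = a_0 + b_0·t + c_0·t² + d_0·t³: c_0 = m_0/2 = -69/4, d_0 = (m_1 - m_0)/(6h_0) = 41/4, b_0 = Δ_0 - h_0(2m_0 + m_1)/6 = 3.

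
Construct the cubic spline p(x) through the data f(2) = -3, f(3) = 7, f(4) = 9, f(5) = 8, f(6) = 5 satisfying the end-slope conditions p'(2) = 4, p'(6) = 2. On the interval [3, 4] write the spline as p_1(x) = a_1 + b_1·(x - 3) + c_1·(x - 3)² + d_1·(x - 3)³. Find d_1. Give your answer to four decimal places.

Put M_i = p'' at the i-th knot. Here h = (1, 1, 1, 1) and Δ = (10, 2, -1, -3), so the interior equations h_(i-1)·M_(i-1) + 2(h_(i-1)+h_i)·M_i + h_i·M_(i+1) = 6(Δ_i − Δ_(i-1)) read
  1·M_0 + 4·M_1 + 1·M_2 = 6(Δ_1 - Δ_0) = -48
  1·M_1 + 4·M_2 + 1·M_3 = 6(Δ_2 - Δ_1) = -18
  1·M_2 + 4·M_3 + 1·M_4 = 6(Δ_3 - Δ_2) = -12
Clamped end conditions give two more equations: 2h_0·M_0 + h_0·M_1 = 6(Δ_0 - p'(2)) = 36 and h_3·M_3 + 2h_3·M_4 = 6(p'(6) - Δ_3) = 30.
Hence M_0 = 389/14, M_1 = -137/7, M_2 = 5/2, M_3 = -59/7, M_4 = 269/14.
On [3, 4], with p_1(x) = a_1 + b_1·(x - 3) + c_1·(x - 3)² + d_1·(x - 3)³: c_1 = M_1/2 = -137/14, d_1 = (M_2 - M_1)/(6h_1) = 103/28, b_1 = Δ_1 - h_1(2M_1 + M_2)/6 = 227/28.

3.6786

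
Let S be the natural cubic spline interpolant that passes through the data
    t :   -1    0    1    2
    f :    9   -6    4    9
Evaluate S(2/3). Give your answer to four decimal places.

Let M_i = S''(x_i). Step sizes h_i = 1, 1, 1; slopes of the chords Δ_i = (y_(i+1) - y_i)/h_i = -15, 10, 5.
  1·M_0 + 4·M_1 + 1·M_2 = 6(Δ_1 - Δ_0) = 150
  1·M_1 + 4·M_2 + 1·M_3 = 6(Δ_2 - Δ_1) = -30
Natural end conditions: M_0 = M_3 = 0.
Hence M_0 = 0, M_1 = 42, M_2 = -18, M_3 = 0.
On [0, 1], S(t) = -6 - 1·t + 21·t² - 10·t³.
With t = 2/3: S(2/3) = -8/27.

-0.2963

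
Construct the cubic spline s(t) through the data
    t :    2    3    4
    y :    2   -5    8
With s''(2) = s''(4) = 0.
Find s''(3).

Put M_i = s'' at the i-th knot. Here h = (1, 1) and Δ = (-7, 13), so the interior equations h_(i-1)·M_(i-1) + 2(h_(i-1)+h_i)·M_i + h_i·M_(i+1) = 6(Δ_i − Δ_(i-1)) read
  1·M_0 + 4·M_1 + 1·M_2 = 6(Δ_1 - Δ_0) = 120
Natural end conditions: M_0 = M_2 = 0.
Solving: M_0 = 0, M_1 = 30, M_2 = 0.

30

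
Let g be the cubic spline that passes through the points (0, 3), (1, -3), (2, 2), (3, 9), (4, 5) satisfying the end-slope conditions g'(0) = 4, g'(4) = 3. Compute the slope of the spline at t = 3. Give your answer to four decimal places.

-1.0893

Put M_i = g'' at the i-th knot. Here h = (1, 1, 1, 1) and Δ = (-6, 5, 7, -4), so the interior equations h_(i-1)·M_(i-1) + 2(h_(i-1)+h_i)·M_i + h_i·M_(i+1) = 6(Δ_i − Δ_(i-1)) read
  1·M_0 + 4·M_1 + 1·M_2 = 6(Δ_1 - Δ_0) = 66
  1·M_1 + 4·M_2 + 1·M_3 = 6(Δ_2 - Δ_1) = 12
  1·M_2 + 4·M_3 + 1·M_4 = 6(Δ_3 - Δ_2) = -66
Clamped end conditions give two more equations: 2h_0·M_0 + h_0·M_1 = 6(Δ_0 - g'(0)) = -60 and h_3·M_3 + 2h_3·M_4 = 6(g'(4) - Δ_3) = 42.
Solving: M_0 = -1213/28, M_1 = 373/14, M_2 = 11/4, M_3 = -359/14, M_4 = 947/28.
On [3, 4], g'(t) = b_3 + 2c_3·(t - 3) + 3d_3·(t - 3)² with b_3 = Δ_3 - h_3(2M_3 + M_4)/6 = -61/56, c_3 = M_3/2 = -359/28, d_3 = (M_4 - M_3)/(6h_3) = 555/56. So g'(3) = -61/56.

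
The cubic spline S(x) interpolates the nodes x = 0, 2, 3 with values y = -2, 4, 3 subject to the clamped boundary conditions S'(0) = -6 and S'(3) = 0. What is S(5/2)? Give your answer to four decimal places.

With M_i denoting the second derivative at x_i, h_i = 2, 1, and Δ_i = (y_(i+1) − y_i)/h_i = 3, -1:
  2·M_0 + 6·M_1 + 1·M_2 = 6(Δ_1 - Δ_0) = -24
Clamped end conditions give two more equations: 2h_0·M_0 + h_0·M_1 = 6(Δ_0 - S'(0)) = 54 and h_1·M_1 + 2h_1·M_2 = 6(S'(3) - Δ_1) = 6.
Hence M_0 = 39/2, M_1 = -12, M_2 = 9.
On [2, 3], S(x) = 4 + 3/2·(x - 2) - 6·(x - 2)² + 7/2·(x - 2)³.
With (x - 2) = 1/2: S(5/2) = 59/16.

3.6875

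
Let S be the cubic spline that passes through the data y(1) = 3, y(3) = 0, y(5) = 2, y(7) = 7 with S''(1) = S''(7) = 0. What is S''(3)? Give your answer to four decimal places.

1.7000

Put σ_i = S'' at the i-th knot. Here h = (2, 2, 2) and Δ = (-3/2, 1, 5/2), so the interior equations h_(i-1)·σ_(i-1) + 2(h_(i-1)+h_i)·σ_i + h_i·σ_(i+1) = 6(Δ_i − Δ_(i-1)) read
  2·σ_0 + 8·σ_1 + 2·σ_2 = 6(Δ_1 - Δ_0) = 15
  2·σ_1 + 8·σ_2 + 2·σ_3 = 6(Δ_2 - Δ_1) = 9
Natural end conditions: σ_0 = σ_3 = 0.
Solving the tridiagonal system: σ_0 = 0, σ_1 = 17/10, σ_2 = 7/10, σ_3 = 0.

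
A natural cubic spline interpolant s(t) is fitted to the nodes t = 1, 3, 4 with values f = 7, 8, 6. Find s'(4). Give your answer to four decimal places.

-2.4167

Let m_i = s''(x_i). Step sizes h_i = 2, 1; slopes of the chords Δ_i = (y_(i+1) - y_i)/h_i = 1/2, -2.
  2·m_0 + 6·m_1 + 1·m_2 = 6(Δ_1 - Δ_0) = -15
Natural end conditions: m_0 = m_2 = 0.
Solving: m_0 = 0, m_1 = -5/2, m_2 = 0.
On [3, 4], s'(t) = b_1 + 2c_1·(t - 3) + 3d_1·(t - 3)² with b_1 = Δ_1 - h_1(2m_1 + m_2)/6 = -7/6, c_1 = m_1/2 = -5/4, d_1 = (m_2 - m_1)/(6h_1) = 5/12. So s'(4) = -29/12.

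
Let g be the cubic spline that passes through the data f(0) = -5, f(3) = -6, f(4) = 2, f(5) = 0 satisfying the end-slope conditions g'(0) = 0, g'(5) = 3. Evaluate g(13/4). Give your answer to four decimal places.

Put m_i = g'' at the i-th knot. Here h = (3, 1, 1) and Δ = (-1/3, 8, -2), so the interior equations h_(i-1)·m_(i-1) + 2(h_(i-1)+h_i)·m_i + h_i·m_(i+1) = 6(Δ_i − Δ_(i-1)) read
  3·m_0 + 8·m_1 + 1·m_2 = 6(Δ_1 - Δ_0) = 50
  1·m_1 + 4·m_2 + 1·m_3 = 6(Δ_2 - Δ_1) = -60
Clamped end conditions give two more equations: 2h_0·m_0 + h_0·m_1 = 6(Δ_0 - g'(0)) = -2 and h_2·m_2 + 2h_2·m_3 = 6(g'(5) - Δ_2) = 30.
Solving the tridiagonal system: m_0 = -536/87, m_1 = 338/29, m_2 = -718/29, m_3 = 794/29.
On [3, 4], g(x) = -6 + 239/29·(x - 3) + 169/29·(x - 3)² - 176/29·(x - 3)³.
With (x - 3) = 1/4: g(13/4) = -1703/464.

-3.6703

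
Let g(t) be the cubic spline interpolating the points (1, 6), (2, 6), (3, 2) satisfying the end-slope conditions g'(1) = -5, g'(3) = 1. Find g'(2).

With M_i denoting the second derivative at x_i, h_i = 1, 1, and Δ_i = (y_(i+1) − y_i)/h_i = 0, -4:
  1·M_0 + 4·M_1 + 1·M_2 = 6(Δ_1 - Δ_0) = -24
Clamped end conditions give two more equations: 2h_0·M_0 + h_0·M_1 = 6(Δ_0 - g'(1)) = 30 and h_1·M_1 + 2h_1·M_2 = 6(g'(3) - Δ_1) = 30.
Solving: M_0 = 24, M_1 = -18, M_2 = 24.
On [2, 3], g'(t) = b_1 + 2c_1·(t - 2) + 3d_1·(t - 2)² with b_1 = Δ_1 - h_1(2M_1 + M_2)/6 = -2, c_1 = M_1/2 = -9, d_1 = (M_2 - M_1)/(6h_1) = 7. So g'(2) = -2.

-2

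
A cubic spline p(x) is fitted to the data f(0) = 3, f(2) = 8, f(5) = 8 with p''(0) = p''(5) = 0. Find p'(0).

With m_i denoting the second derivative at x_i, h_i = 2, 3, and Δ_i = (y_(i+1) − y_i)/h_i = 5/2, 0:
  2·m_0 + 10·m_1 + 3·m_2 = 6(Δ_1 - Δ_0) = -15
Natural end conditions: m_0 = m_2 = 0.
Solving the tridiagonal system: m_0 = 0, m_1 = -3/2, m_2 = 0.
On [0, 2], p'(x) = b_0 + 2c_0·x + 3d_0·x² with b_0 = Δ_0 - h_0(2m_0 + m_1)/6 = 3, c_0 = m_0/2 = 0, d_0 = (m_1 - m_0)/(6h_0) = -1/8. So p'(0) = 3.

3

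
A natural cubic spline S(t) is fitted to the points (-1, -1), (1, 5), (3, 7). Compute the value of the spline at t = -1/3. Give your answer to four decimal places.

With M_i denoting the second derivative at x_i, h_i = 2, 2, and Δ_i = (y_(i+1) − y_i)/h_i = 3, 1:
  2·M_0 + 8·M_1 + 2·M_2 = 6(Δ_1 - Δ_0) = -12
Natural end conditions: M_0 = M_2 = 0.
Hence M_0 = 0, M_1 = -3/2, M_2 = 0.
On [-1, 1], S(t) = -1 + 7/2·(t + 1) + 0·(t + 1)² - 1/8·(t + 1)³.
With (t + 1) = 2/3: S(-1/3) = 35/27.

1.2963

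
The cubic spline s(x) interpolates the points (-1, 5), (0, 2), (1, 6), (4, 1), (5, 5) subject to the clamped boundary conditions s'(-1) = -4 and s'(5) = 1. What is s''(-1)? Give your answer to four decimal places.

Write σ_i for s''(x_i). With h_i = 1, 1, 3, 1 and divided differences Δ_i = -3, 4, -5/3, 4, the continuity of s' gives the tridiagonal system
  1·σ_0 + 4·σ_1 + 1·σ_2 = 6(Δ_1 - Δ_0) = 42
  1·σ_1 + 8·σ_2 + 3·σ_3 = 6(Δ_2 - Δ_1) = -34
  3·σ_2 + 8·σ_3 + 1·σ_4 = 6(Δ_3 - Δ_2) = 34
Clamped end conditions give two more equations: 2h_0·σ_0 + h_0·σ_1 = 6(Δ_0 - s'(-1)) = 6 and h_3·σ_3 + 2h_3·σ_4 = 6(s'(5) - Δ_3) = -18.
Hence σ_0 = -449/114, σ_1 = 791/57, σ_2 = -1091/114, σ_3 = 545/57, σ_4 = -1571/114.

-3.9386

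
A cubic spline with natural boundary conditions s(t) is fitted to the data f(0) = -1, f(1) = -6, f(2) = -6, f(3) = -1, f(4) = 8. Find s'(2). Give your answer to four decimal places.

Write M_i for s''(x_i). With h_i = 1, 1, 1, 1 and divided differences Δ_i = -5, 0, 5, 9, the continuity of s' gives the tridiagonal system
  1·M_0 + 4·M_1 + 1·M_2 = 6(Δ_1 - Δ_0) = 30
  1·M_1 + 4·M_2 + 1·M_3 = 6(Δ_2 - Δ_1) = 30
  1·M_2 + 4·M_3 + 1·M_4 = 6(Δ_3 - Δ_2) = 24
Natural end conditions: M_0 = M_4 = 0.
Hence M_0 = 0, M_1 = 177/28, M_2 = 33/7, M_3 = 135/28, M_4 = 0.
On [2, 3], s'(t) = b_2 + 2c_2·(t - 2) + 3d_2·(t - 2)² with b_2 = Δ_2 - h_2(2M_2 + M_3)/6 = 21/8, c_2 = M_2/2 = 33/14, d_2 = (M_3 - M_2)/(6h_2) = 1/56. So s'(2) = 21/8.

2.6250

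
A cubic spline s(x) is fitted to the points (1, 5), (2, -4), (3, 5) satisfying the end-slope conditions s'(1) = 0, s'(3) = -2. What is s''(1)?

-55

Write M_i for s''(x_i). With h_i = 1, 1 and divided differences Δ_i = -9, 9, the continuity of s' gives the tridiagonal system
  1·M_0 + 4·M_1 + 1·M_2 = 6(Δ_1 - Δ_0) = 108
Clamped end conditions give two more equations: 2h_0·M_0 + h_0·M_1 = 6(Δ_0 - s'(1)) = -54 and h_1·M_1 + 2h_1·M_2 = 6(s'(3) - Δ_1) = -66.
Hence M_0 = -55, M_1 = 56, M_2 = -61.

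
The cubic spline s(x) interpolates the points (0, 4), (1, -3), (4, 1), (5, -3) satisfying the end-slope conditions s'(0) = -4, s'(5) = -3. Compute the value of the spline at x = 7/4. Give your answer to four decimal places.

Put σ_i = s'' at the i-th knot. Here h = (1, 3, 1) and Δ = (-7, 4/3, -4), so the interior equations h_(i-1)·σ_(i-1) + 2(h_(i-1)+h_i)·σ_i + h_i·σ_(i+1) = 6(Δ_i − Δ_(i-1)) read
  1·σ_0 + 8·σ_1 + 3·σ_2 = 6(Δ_1 - Δ_0) = 50
  3·σ_1 + 8·σ_2 + 1·σ_3 = 6(Δ_2 - Δ_1) = -32
Clamped end conditions give two more equations: 2h_0·σ_0 + h_0·σ_1 = 6(Δ_0 - s'(0)) = -18 and h_2·σ_2 + 2h_2·σ_3 = 6(s'(5) - Δ_2) = 6.
Solving the tridiagonal system: σ_0 = -932/63, σ_1 = 730/63, σ_2 = -586/63, σ_3 = 482/63.
On [1, 4], s(x) = -3 - 353/63·(x - 1) + 365/63·(x - 1)² - 94/81·(x - 1)³.
With (x - 1) = 3/4: s(7/4) = -993/224.

-4.4330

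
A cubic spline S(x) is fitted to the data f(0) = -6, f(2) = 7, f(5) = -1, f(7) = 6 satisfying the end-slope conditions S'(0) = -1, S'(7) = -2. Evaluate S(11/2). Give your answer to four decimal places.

0.6445

Write σ_i for S''(x_i). With h_i = 2, 3, 2 and divided differences Δ_i = 13/2, -8/3, 7/2, the continuity of S' gives the tridiagonal system
  2·σ_0 + 10·σ_1 + 3·σ_2 = 6(Δ_1 - Δ_0) = -55
  3·σ_1 + 10·σ_2 + 2·σ_3 = 6(Δ_2 - Δ_1) = 37
Clamped end conditions give two more equations: 2h_0·σ_0 + h_0·σ_1 = 6(Δ_0 - S'(0)) = 45 and h_2·σ_2 + 2h_2·σ_3 = 6(S'(7) - Δ_2) = -33.
Hence σ_0 = 413/24, σ_1 = -143/12, σ_2 = 119/12, σ_3 = -317/24.
On [5, 7], S(x) = -1 + 31/24·(x - 5) + 119/24·(x - 5)² - 185/96·(x - 5)³.
With (x - 5) = 1/2: S(11/2) = 165/256.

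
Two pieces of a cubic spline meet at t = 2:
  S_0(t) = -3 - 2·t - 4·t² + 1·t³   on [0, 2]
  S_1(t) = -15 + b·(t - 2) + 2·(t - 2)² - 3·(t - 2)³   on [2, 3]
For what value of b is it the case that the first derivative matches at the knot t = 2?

S_0'(t) = -2 - 8·t + 3·t², so S_0'(2) = -6. On the right, S_1'(2) = b, so b = -6.

-6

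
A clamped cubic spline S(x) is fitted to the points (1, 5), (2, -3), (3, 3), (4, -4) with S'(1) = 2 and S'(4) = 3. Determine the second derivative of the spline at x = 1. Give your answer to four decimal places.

-52.5333

Put M_i = S'' at the i-th knot. Here h = (1, 1, 1) and Δ = (-8, 6, -7), so the interior equations h_(i-1)·M_(i-1) + 2(h_(i-1)+h_i)·M_i + h_i·M_(i+1) = 6(Δ_i − Δ_(i-1)) read
  1·M_0 + 4·M_1 + 1·M_2 = 6(Δ_1 - Δ_0) = 84
  1·M_1 + 4·M_2 + 1·M_3 = 6(Δ_2 - Δ_1) = -78
Clamped end conditions give two more equations: 2h_0·M_0 + h_0·M_1 = 6(Δ_0 - S'(1)) = -60 and h_2·M_2 + 2h_2·M_3 = 6(S'(4) - Δ_2) = 60.
Solving: M_0 = -788/15, M_1 = 676/15, M_2 = -656/15, M_3 = 778/15.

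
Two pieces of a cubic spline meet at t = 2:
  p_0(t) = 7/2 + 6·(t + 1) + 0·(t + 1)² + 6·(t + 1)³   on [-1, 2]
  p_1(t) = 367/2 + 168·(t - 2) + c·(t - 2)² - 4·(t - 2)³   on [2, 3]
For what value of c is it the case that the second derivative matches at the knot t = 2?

p_0''(t) = 0 + 36·(t + 1), so p_0''(2) = 108. On the right, p_1''(2) = 2c, so c = 54.

54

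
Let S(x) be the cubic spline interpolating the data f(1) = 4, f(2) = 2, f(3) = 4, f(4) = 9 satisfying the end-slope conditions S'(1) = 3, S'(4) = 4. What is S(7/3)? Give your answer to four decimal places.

1.8815

Put M_i = S'' at the i-th knot. Here h = (1, 1, 1) and Δ = (-2, 2, 5), so the interior equations h_(i-1)·M_(i-1) + 2(h_(i-1)+h_i)·M_i + h_i·M_(i+1) = 6(Δ_i − Δ_(i-1)) read
  1·M_0 + 4·M_1 + 1·M_2 = 6(Δ_1 - Δ_0) = 24
  1·M_1 + 4·M_2 + 1·M_3 = 6(Δ_2 - Δ_1) = 18
Clamped end conditions give two more equations: 2h_0·M_0 + h_0·M_1 = 6(Δ_0 - S'(1)) = -30 and h_2·M_2 + 2h_2·M_3 = 6(S'(4) - Δ_2) = -6.
Solving: M_0 = -302/15, M_1 = 154/15, M_2 = 46/15, M_3 = -68/15.
On [2, 3], S(x) = 2 - 29/15·(x - 2) + 77/15·(x - 2)² - 6/5·(x - 2)³.
With (x - 2) = 1/3: S(7/3) = 254/135.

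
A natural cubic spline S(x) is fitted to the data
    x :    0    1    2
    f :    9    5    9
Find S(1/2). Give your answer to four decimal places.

6.2500

Let M_i = S''(x_i). Step sizes h_i = 1, 1; slopes of the chords Δ_i = (y_(i+1) - y_i)/h_i = -4, 4.
  1·M_0 + 4·M_1 + 1·M_2 = 6(Δ_1 - Δ_0) = 48
Natural end conditions: M_0 = M_2 = 0.
Forward elimination and back-substitution give M_0 = 0, M_1 = 12, M_2 = 0.
On [0, 1], S(x) = 9 - 6·x + 0·x² + 2·x³.
With x = 1/2: S(1/2) = 25/4.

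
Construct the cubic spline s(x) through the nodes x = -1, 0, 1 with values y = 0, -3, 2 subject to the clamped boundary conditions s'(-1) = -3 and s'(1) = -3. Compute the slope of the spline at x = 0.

Let M_i = s''(x_i). Step sizes h_i = 1, 1; slopes of the chords Δ_i = (y_(i+1) - y_i)/h_i = -3, 5.
  1·M_0 + 4·M_1 + 1·M_2 = 6(Δ_1 - Δ_0) = 48
Clamped end conditions give two more equations: 2h_0·M_0 + h_0·M_1 = 6(Δ_0 - s'(-1)) = 0 and h_1·M_1 + 2h_1·M_2 = 6(s'(1) - Δ_1) = -48.
Forward elimination and back-substitution give M_0 = -12, M_1 = 24, M_2 = -36.
On [0, 1], s'(x) = b_1 + 2c_1·x + 3d_1·x² with b_1 = Δ_1 - h_1(2M_1 + M_2)/6 = 3, c_1 = M_1/2 = 12, d_1 = (M_2 - M_1)/(6h_1) = -10. So s'(0) = 3.

3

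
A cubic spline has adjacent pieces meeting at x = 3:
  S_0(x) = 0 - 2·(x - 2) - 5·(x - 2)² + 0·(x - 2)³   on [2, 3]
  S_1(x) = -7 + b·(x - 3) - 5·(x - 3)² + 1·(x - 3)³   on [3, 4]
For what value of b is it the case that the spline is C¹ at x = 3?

S_0'(x) = -2 - 10·(x - 2) + 0·(x - 2)², so S_0'(3) = -12. On the right, S_1'(3) = b, so b = -12.

-12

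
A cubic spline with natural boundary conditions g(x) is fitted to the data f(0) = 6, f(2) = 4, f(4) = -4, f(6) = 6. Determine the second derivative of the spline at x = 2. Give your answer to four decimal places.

-4.2000

With M_i denoting the second derivative at x_i, h_i = 2, 2, 2, and Δ_i = (y_(i+1) − y_i)/h_i = -1, -4, 5:
  2·M_0 + 8·M_1 + 2·M_2 = 6(Δ_1 - Δ_0) = -18
  2·M_1 + 8·M_2 + 2·M_3 = 6(Δ_2 - Δ_1) = 54
Natural end conditions: M_0 = M_3 = 0.
Hence M_0 = 0, M_1 = -21/5, M_2 = 39/5, M_3 = 0.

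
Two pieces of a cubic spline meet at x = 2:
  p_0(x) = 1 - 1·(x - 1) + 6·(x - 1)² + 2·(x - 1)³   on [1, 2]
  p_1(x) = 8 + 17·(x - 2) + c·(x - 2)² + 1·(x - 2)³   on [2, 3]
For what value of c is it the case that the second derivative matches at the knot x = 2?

p_0''(x) = 12 + 12·(x - 1), so p_0''(2) = 24. On the right, p_1''(2) = 2c, so c = 12.

12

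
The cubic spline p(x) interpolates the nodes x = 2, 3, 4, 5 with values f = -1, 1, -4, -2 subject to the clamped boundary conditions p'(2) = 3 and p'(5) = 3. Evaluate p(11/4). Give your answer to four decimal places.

Put m_i = p'' at the i-th knot. Here h = (1, 1, 1) and Δ = (2, -5, 2), so the interior equations h_(i-1)·m_(i-1) + 2(h_(i-1)+h_i)·m_i + h_i·m_(i+1) = 6(Δ_i − Δ_(i-1)) read
  1·m_0 + 4·m_1 + 1·m_2 = 6(Δ_1 - Δ_0) = -42
  1·m_1 + 4·m_2 + 1·m_3 = 6(Δ_2 - Δ_1) = 42
Clamped end conditions give two more equations: 2h_0·m_0 + h_0·m_1 = 6(Δ_0 - p'(2)) = -6 and h_2·m_2 + 2h_2·m_3 = 6(p'(5) - Δ_2) = 6.
Solving the tridiagonal system: m_0 = 24/5, m_1 = -78/5, m_2 = 78/5, m_3 = -24/5.
On [2, 3], p(x) = -1 + 3·(x - 2) + 12/5·(x - 2)² - 17/5·(x - 2)³.
With (x - 2) = 3/4: p(11/4) = 373/320.

1.1656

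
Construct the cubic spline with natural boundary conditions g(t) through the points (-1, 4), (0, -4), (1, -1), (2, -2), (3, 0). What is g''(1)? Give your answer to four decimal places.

-12.8571

Write M_i for g''(x_i). With h_i = 1, 1, 1, 1 and divided differences Δ_i = -8, 3, -1, 2, the continuity of g' gives the tridiagonal system
  1·M_0 + 4·M_1 + 1·M_2 = 6(Δ_1 - Δ_0) = 66
  1·M_1 + 4·M_2 + 1·M_3 = 6(Δ_2 - Δ_1) = -24
  1·M_2 + 4·M_3 + 1·M_4 = 6(Δ_3 - Δ_2) = 18
Natural end conditions: M_0 = M_4 = 0.
Solving: M_0 = 0, M_1 = 138/7, M_2 = -90/7, M_3 = 54/7, M_4 = 0.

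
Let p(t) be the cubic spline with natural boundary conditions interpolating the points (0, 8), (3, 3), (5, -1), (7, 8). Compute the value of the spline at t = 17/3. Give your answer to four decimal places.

With M_i denoting the second derivative at x_i, h_i = 3, 2, 2, and Δ_i = (y_(i+1) − y_i)/h_i = -5/3, -2, 9/2:
  3·M_0 + 10·M_1 + 2·M_2 = 6(Δ_1 - Δ_0) = -2
  2·M_1 + 8·M_2 + 2·M_3 = 6(Δ_2 - Δ_1) = 39
Natural end conditions: M_0 = M_3 = 0.
Solving the tridiagonal system: M_0 = 0, M_1 = -47/38, M_2 = 197/38, M_3 = 0.
On [5, 7], p(t) = -1 + 119/114·(t - 5) + 197/76·(t - 5)² - 197/456·(t - 5)³.
With (t - 5) = 2/3: p(17/3) = 1108/1539.

0.7199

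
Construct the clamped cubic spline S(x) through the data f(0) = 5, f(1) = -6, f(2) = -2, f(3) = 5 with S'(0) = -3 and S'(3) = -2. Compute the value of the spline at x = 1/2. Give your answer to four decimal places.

0.0167

With M_i denoting the second derivative at x_i, h_i = 1, 1, 1, and Δ_i = (y_(i+1) − y_i)/h_i = -11, 4, 7:
  1·M_0 + 4·M_1 + 1·M_2 = 6(Δ_1 - Δ_0) = 90
  1·M_1 + 4·M_2 + 1·M_3 = 6(Δ_2 - Δ_1) = 18
Clamped end conditions give two more equations: 2h_0·M_0 + h_0·M_1 = 6(Δ_0 - S'(0)) = -48 and h_2·M_2 + 2h_2·M_3 = 6(S'(3) - Δ_2) = -54.
Solving: M_0 = -596/15, M_1 = 472/15, M_2 = 58/15, M_3 = -434/15.
On [0, 1], S(x) = 5 - 3·x - 298/15·x² + 178/15·x³.
With x = 1/2: S(1/2) = 1/60.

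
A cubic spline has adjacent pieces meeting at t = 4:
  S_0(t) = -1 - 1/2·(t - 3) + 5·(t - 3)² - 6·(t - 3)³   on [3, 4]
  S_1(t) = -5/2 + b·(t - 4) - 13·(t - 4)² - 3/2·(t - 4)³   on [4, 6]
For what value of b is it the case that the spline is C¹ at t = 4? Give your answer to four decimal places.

S_0'(t) = -1/2 + 10·(t - 3) - 18·(t - 3)², so S_0'(4) = -17/2. On the right, S_1'(4) = b, so b = -17/2.

-8.5000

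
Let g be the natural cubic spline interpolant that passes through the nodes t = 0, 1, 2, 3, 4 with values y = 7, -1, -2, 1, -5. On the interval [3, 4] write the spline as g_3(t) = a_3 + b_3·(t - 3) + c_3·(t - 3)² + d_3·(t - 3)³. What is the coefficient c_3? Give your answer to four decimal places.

Put m_i = g'' at the i-th knot. Here h = (1, 1, 1, 1) and Δ = (-8, -1, 3, -6), so the interior equations h_(i-1)·m_(i-1) + 2(h_(i-1)+h_i)·m_i + h_i·m_(i+1) = 6(Δ_i − Δ_(i-1)) read
  1·m_0 + 4·m_1 + 1·m_2 = 6(Δ_1 - Δ_0) = 42
  1·m_1 + 4·m_2 + 1·m_3 = 6(Δ_2 - Δ_1) = 24
  1·m_2 + 4·m_3 + 1·m_4 = 6(Δ_3 - Δ_2) = -54
Natural end conditions: m_0 = m_4 = 0.
Forward elimination and back-substitution give m_0 = 0, m_1 = 60/7, m_2 = 54/7, m_3 = -108/7, m_4 = 0.
On [3, 4], with g_3(t) = a_3 + b_3·(t - 3) + c_3·(t - 3)² + d_3·(t - 3)³: c_3 = m_3/2 = -54/7, d_3 = (m_4 - m_3)/(6h_3) = 18/7, b_3 = Δ_3 - h_3(2m_3 + m_4)/6 = -6/7.

-7.7143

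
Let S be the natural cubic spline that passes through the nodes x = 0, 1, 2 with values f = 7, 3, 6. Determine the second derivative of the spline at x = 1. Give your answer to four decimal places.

Write m_i for S''(x_i). With h_i = 1, 1 and divided differences Δ_i = -4, 3, the continuity of S' gives the tridiagonal system
  1·m_0 + 4·m_1 + 1·m_2 = 6(Δ_1 - Δ_0) = 42
Natural end conditions: m_0 = m_2 = 0.
Hence m_0 = 0, m_1 = 21/2, m_2 = 0.

10.5000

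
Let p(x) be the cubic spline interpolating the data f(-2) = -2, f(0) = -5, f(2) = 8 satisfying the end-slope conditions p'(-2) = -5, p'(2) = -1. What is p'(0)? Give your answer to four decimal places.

Write σ_i for p''(x_i). With h_i = 2, 2 and divided differences Δ_i = -3/2, 13/2, the continuity of p' gives the tridiagonal system
  2·σ_0 + 8·σ_1 + 2·σ_2 = 6(Δ_1 - Δ_0) = 48
Clamped end conditions give two more equations: 2h_0·σ_0 + h_0·σ_1 = 6(Δ_0 - p'(-2)) = 21 and h_1·σ_1 + 2h_1·σ_2 = 6(p'(2) - Δ_1) = -45.
Solving: σ_0 = 1/4, σ_1 = 10, σ_2 = -65/4.
On [0, 2], p'(x) = b_1 + 2c_1·x + 3d_1·x² with b_1 = Δ_1 - h_1(2σ_1 + σ_2)/6 = 21/4, c_1 = σ_1/2 = 5, d_1 = (σ_2 - σ_1)/(6h_1) = -35/16. So p'(0) = 21/4.

5.2500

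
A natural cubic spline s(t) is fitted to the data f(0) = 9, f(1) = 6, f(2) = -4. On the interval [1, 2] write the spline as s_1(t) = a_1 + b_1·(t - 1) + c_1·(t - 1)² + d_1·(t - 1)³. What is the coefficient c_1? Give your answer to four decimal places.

Let M_i = s''(x_i). Step sizes h_i = 1, 1; slopes of the chords Δ_i = (y_(i+1) - y_i)/h_i = -3, -10.
  1·M_0 + 4·M_1 + 1·M_2 = 6(Δ_1 - Δ_0) = -42
Natural end conditions: M_0 = M_2 = 0.
Hence M_0 = 0, M_1 = -21/2, M_2 = 0.
On [1, 2], with s_1(t) = a_1 + b_1·(t - 1) + c_1·(t - 1)² + d_1·(t - 1)³: c_1 = M_1/2 = -21/4, d_1 = (M_2 - M_1)/(6h_1) = 7/4, b_1 = Δ_1 - h_1(2M_1 + M_2)/6 = -13/2.

-5.2500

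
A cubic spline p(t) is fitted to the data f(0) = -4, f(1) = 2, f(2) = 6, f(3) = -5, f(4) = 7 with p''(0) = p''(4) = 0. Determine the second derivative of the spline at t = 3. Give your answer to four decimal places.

43.1786

With m_i denoting the second derivative at x_i, h_i = 1, 1, 1, 1, and Δ_i = (y_(i+1) − y_i)/h_i = 6, 4, -11, 12:
  1·m_0 + 4·m_1 + 1·m_2 = 6(Δ_1 - Δ_0) = -12
  1·m_1 + 4·m_2 + 1·m_3 = 6(Δ_2 - Δ_1) = -90
  1·m_2 + 4·m_3 + 1·m_4 = 6(Δ_3 - Δ_2) = 138
Natural end conditions: m_0 = m_4 = 0.
Solving the tridiagonal system: m_0 = 0, m_1 = 159/28, m_2 = -243/7, m_3 = 1209/28, m_4 = 0.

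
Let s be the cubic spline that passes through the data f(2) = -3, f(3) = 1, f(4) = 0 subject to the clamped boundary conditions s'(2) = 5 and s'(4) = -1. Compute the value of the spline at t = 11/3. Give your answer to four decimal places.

Write m_i for s''(x_i). With h_i = 1, 1 and divided differences Δ_i = 4, -1, the continuity of s' gives the tridiagonal system
  1·m_0 + 4·m_1 + 1·m_2 = 6(Δ_1 - Δ_0) = -30
Clamped end conditions give two more equations: 2h_0·m_0 + h_0·m_1 = 6(Δ_0 - s'(2)) = -6 and h_1·m_1 + 2h_1·m_2 = 6(s'(4) - Δ_1) = 0.
Forward elimination and back-substitution give m_0 = 3/2, m_1 = -9, m_2 = 9/2.
On [3, 4], s(t) = 1 + 5/4·(t - 3) - 9/2·(t - 3)² + 9/4·(t - 3)³.
With (t - 3) = 2/3: s(11/3) = 1/2.

0.5000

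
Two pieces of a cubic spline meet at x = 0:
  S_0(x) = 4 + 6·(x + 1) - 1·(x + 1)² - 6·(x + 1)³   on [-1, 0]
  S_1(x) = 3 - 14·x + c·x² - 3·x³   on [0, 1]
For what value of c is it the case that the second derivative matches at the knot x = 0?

S_0''(x) = -2 - 36·(x + 1), so S_0''(0) = -38. On the right, S_1''(0) = 2c, so c = -19.

-19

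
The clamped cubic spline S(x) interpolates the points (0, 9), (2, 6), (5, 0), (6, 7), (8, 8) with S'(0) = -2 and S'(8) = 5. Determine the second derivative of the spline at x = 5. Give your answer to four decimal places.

9.7059

Write M_i for S''(x_i). With h_i = 2, 3, 1, 2 and divided differences Δ_i = -3/2, -2, 7, 1/2, the continuity of S' gives the tridiagonal system
  2·M_0 + 10·M_1 + 3·M_2 = 6(Δ_1 - Δ_0) = -3
  3·M_1 + 8·M_2 + 1·M_3 = 6(Δ_2 - Δ_1) = 54
  1·M_2 + 6·M_3 + 2·M_4 = 6(Δ_3 - Δ_2) = -39
Clamped end conditions give two more equations: 2h_0·M_0 + h_0·M_1 = 6(Δ_0 - S'(0)) = 3 and h_3·M_3 + 2h_3·M_4 = 6(S'(8) - Δ_3) = 27.
Solving: M_0 = 89/34, M_1 = -127/34, M_2 = 165/17, M_3 = -423/34, M_4 = 441/34.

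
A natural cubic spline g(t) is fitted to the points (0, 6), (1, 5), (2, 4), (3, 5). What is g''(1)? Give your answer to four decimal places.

With σ_i denoting the second derivative at x_i, h_i = 1, 1, 1, and Δ_i = (y_(i+1) − y_i)/h_i = -1, -1, 1:
  1·σ_0 + 4·σ_1 + 1·σ_2 = 6(Δ_1 - Δ_0) = 0
  1·σ_1 + 4·σ_2 + 1·σ_3 = 6(Δ_2 - Δ_1) = 12
Natural end conditions: σ_0 = σ_3 = 0.
Hence σ_0 = 0, σ_1 = -4/5, σ_2 = 16/5, σ_3 = 0.

-0.8000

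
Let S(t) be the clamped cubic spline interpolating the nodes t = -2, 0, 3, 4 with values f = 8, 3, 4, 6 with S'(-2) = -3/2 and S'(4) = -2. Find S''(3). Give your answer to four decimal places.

2.3590

Let m_i = S''(x_i). Step sizes h_i = 2, 3, 1; slopes of the chords Δ_i = (y_(i+1) - y_i)/h_i = -5/2, 1/3, 2.
  2·m_0 + 10·m_1 + 3·m_2 = 6(Δ_1 - Δ_0) = 17
  3·m_1 + 8·m_2 + 1·m_3 = 6(Δ_2 - Δ_1) = 10
Clamped end conditions give two more equations: 2h_0·m_0 + h_0·m_1 = 6(Δ_0 - S'(-2)) = -6 and h_2·m_2 + 2h_2·m_3 = 6(S'(4) - Δ_2) = -24.
Solving the tridiagonal system: m_0 = -173/78, m_1 = 56/39, m_2 = 92/39, m_3 = -514/39.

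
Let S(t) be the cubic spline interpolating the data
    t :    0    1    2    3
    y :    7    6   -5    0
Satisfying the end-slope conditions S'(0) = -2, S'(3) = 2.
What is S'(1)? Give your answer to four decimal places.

Write σ_i for S''(x_i). With h_i = 1, 1, 1 and divided differences Δ_i = -1, -11, 5, the continuity of S' gives the tridiagonal system
  1·σ_0 + 4·σ_1 + 1·σ_2 = 6(Δ_1 - Δ_0) = -60
  1·σ_1 + 4·σ_2 + 1·σ_3 = 6(Δ_2 - Δ_1) = 96
Clamped end conditions give two more equations: 2h_0·σ_0 + h_0·σ_1 = 6(Δ_0 - S'(0)) = 6 and h_2·σ_2 + 2h_2·σ_3 = 6(S'(3) - Δ_2) = -18.
Forward elimination and back-substitution give σ_0 = 262/15, σ_1 = -434/15, σ_2 = 574/15, σ_3 = -422/15.
On [1, 2], S'(t) = b_1 + 2c_1·(t - 1) + 3d_1·(t - 1)² with b_1 = Δ_1 - h_1(2σ_1 + σ_2)/6 = -116/15, c_1 = σ_1/2 = -217/15, d_1 = (σ_2 - σ_1)/(6h_1) = 56/5. So S'(1) = -116/15.

-7.7333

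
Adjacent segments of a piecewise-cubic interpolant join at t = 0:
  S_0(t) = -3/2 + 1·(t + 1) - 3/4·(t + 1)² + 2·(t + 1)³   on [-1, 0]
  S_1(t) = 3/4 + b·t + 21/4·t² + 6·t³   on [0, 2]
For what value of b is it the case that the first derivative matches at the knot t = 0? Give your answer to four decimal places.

5.5000

S_0'(t) = 1 - 3/2·(t + 1) + 6·(t + 1)², so S_0'(0) = 11/2. On the right, S_1'(0) = b, so b = 11/2.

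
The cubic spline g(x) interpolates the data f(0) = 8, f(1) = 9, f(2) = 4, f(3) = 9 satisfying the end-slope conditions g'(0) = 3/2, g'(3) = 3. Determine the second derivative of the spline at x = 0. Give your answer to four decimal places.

Write M_i for g''(x_i). With h_i = 1, 1, 1 and divided differences Δ_i = 1, -5, 5, the continuity of g' gives the tridiagonal system
  1·M_0 + 4·M_1 + 1·M_2 = 6(Δ_1 - Δ_0) = -36
  1·M_1 + 4·M_2 + 1·M_3 = 6(Δ_2 - Δ_1) = 60
Clamped end conditions give two more equations: 2h_0·M_0 + h_0·M_1 = 6(Δ_0 - g'(0)) = -3 and h_2·M_2 + 2h_2·M_3 = 6(g'(3) - Δ_2) = -12.
Forward elimination and back-substitution give M_0 = 34/5, M_1 = -83/5, M_2 = 118/5, M_3 = -89/5.

6.8000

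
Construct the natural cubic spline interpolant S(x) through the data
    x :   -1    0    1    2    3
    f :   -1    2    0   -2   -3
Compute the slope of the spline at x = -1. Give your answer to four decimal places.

4.3214

Put M_i = S'' at the i-th knot. Here h = (1, 1, 1, 1) and Δ = (3, -2, -2, -1), so the interior equations h_(i-1)·M_(i-1) + 2(h_(i-1)+h_i)·M_i + h_i·M_(i+1) = 6(Δ_i − Δ_(i-1)) read
  1·M_0 + 4·M_1 + 1·M_2 = 6(Δ_1 - Δ_0) = -30
  1·M_1 + 4·M_2 + 1·M_3 = 6(Δ_2 - Δ_1) = 0
  1·M_2 + 4·M_3 + 1·M_4 = 6(Δ_3 - Δ_2) = 6
Natural end conditions: M_0 = M_4 = 0.
Forward elimination and back-substitution give M_0 = 0, M_1 = -111/14, M_2 = 12/7, M_3 = 15/14, M_4 = 0.
On [-1, 0], S'(x) = b_0 + 2c_0·(x + 1) + 3d_0·(x + 1)² with b_0 = Δ_0 - h_0(2M_0 + M_1)/6 = 121/28, c_0 = M_0/2 = 0, d_0 = (M_1 - M_0)/(6h_0) = -37/28. So S'(-1) = 121/28.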